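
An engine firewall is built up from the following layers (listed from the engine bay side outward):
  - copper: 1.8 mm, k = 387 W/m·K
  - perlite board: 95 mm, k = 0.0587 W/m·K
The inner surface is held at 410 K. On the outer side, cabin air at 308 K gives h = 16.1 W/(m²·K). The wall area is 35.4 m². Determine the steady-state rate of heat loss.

Using the resistance-network approach (series):
R_copper = L/(kA) = 0.0018/(387×35.4) = 1.314×10^-7 K/W
R_perlite board = L/(kA) = 0.095/(0.0587×35.4) = 0.04572 K/W
R_outer film = 1/(h_o·A) = 1/(16.1×35.4) = 0.001755 K/W
R_total = 0.04747 K/W
Q = ΔT / R_total = 102 / 0.04747

Q ≈ 2150 W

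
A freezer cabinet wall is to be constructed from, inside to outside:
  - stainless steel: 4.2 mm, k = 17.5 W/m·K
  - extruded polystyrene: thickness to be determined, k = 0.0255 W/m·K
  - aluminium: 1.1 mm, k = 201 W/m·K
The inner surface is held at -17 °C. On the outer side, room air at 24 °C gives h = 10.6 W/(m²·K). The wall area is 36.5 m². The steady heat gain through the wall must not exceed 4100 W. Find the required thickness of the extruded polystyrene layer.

L ≈ 6.9 mm

Thermal resistances in series:
R_stainless steel = L/(kA) = 0.0042/(17.5×36.5) = 6.575×10^-6 K/W
R_aluminium = L/(kA) = 0.0011/(201×36.5) = 1.499×10^-7 K/W
R_outer film = 1/(h_o·A) = 1/(10.6×36.5) = 0.002585 K/W
Sum of the known resistances R_other = 0.002591 K/W
Required total resistance R_tot = ΔT/Q_allow = 41/4100 = 0.01 K/W
R_extruded polystyrene = R_tot − R_other = 0.007409 K/W
L = R·k·A = 0.007409×0.0255×36.5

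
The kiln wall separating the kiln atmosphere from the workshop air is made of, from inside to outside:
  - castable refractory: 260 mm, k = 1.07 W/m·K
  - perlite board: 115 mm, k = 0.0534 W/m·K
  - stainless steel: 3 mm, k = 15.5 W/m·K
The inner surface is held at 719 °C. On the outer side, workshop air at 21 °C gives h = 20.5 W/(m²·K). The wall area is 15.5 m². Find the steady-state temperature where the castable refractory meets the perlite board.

T ≈ 650 °C

Model the wall as resistances in series:
R_castable refractory = L/(kA) = 0.26/(1.07×15.5) = 0.01568 K/W
R_perlite board = L/(kA) = 0.115/(0.0534×15.5) = 0.1389 K/W
R_stainless steel = L/(kA) = 0.003/(15.5×15.5) = 1.249×10^-5 K/W
R_outer film = 1/(h_o·A) = 1/(20.5×15.5) = 0.003147 K/W
R_total = 0.1578 K/W;  Q = ΔT/R_total = 698/0.1578 = 4424 W
T_interface = T_inner − Q·ΣR(inner→interface) = 719 − 4420×0.01568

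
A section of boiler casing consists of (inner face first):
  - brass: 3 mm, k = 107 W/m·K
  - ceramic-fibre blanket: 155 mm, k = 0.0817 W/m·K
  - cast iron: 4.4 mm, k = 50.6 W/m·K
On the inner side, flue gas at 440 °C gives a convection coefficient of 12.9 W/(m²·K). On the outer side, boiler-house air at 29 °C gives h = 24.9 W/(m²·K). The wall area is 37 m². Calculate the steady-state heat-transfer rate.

Using the resistance-network approach (series):
R_inner film = 1/(h_i·A) = 1/(12.9×37) = 0.002095 K/W
R_brass = L/(kA) = 0.003/(107×37) = 7.578×10^-7 K/W
R_ceramic-fibre blanket = L/(kA) = 0.155/(0.0817×37) = 0.05128 K/W
R_cast iron = L/(kA) = 0.0044/(50.6×37) = 2.35×10^-6 K/W
R_outer film = 1/(h_o·A) = 1/(24.9×37) = 0.001085 K/W
R_total = 0.05446 K/W
Q = ΔT / R_total = 411 / 0.05446

Q ≈ 7550 W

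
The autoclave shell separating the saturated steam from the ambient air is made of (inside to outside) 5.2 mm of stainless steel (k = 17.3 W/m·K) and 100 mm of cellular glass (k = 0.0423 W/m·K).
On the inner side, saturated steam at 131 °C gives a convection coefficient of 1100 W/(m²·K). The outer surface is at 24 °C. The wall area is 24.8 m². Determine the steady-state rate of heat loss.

Model the wall as resistances in series:
R_inner film = 1/(h_i·A) = 1/(1100×24.8) = 3.666×10^-5 K/W
R_stainless steel = L/(kA) = 0.0052/(17.3×24.8) = 1.212×10^-5 K/W
R_cellular glass = L/(kA) = 0.1/(0.0423×24.8) = 0.09533 K/W
R_total = 0.09537 K/W
Q = ΔT / R_total = 107 / 0.09537

Q ≈ 1120 W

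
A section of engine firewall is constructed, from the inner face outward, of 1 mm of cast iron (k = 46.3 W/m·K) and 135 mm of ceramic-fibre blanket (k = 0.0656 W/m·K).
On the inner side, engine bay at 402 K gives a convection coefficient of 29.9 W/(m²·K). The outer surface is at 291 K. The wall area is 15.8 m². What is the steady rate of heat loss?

Series thermal resistances:
R_inner film = 1/(h_i·A) = 1/(29.9×15.8) = 0.002117 K/W
R_cast iron = L/(kA) = 0.001/(46.3×15.8) = 1.367×10^-6 K/W
R_ceramic-fibre blanket = L/(kA) = 0.135/(0.0656×15.8) = 0.1302 K/W
R_total = 0.1324 K/W
Q = ΔT / R_total = 111 / 0.1324

Q ≈ 839 W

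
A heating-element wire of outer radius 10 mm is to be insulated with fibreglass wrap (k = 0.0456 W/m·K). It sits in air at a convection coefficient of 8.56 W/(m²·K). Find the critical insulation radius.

For a cylinder r_cr = k/h = 0.0456/8.56
r_cr = 5.33 mm; since the bare radius (10 mm) is above r_cr, any added insulation will reduce heat loss.

r_cr ≈ 5.33 mm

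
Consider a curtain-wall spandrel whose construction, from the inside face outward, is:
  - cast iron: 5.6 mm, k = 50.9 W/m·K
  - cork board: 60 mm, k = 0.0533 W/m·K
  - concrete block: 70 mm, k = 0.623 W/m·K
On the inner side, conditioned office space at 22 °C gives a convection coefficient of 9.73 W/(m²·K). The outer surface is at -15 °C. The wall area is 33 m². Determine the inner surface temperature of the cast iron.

Series thermal resistances:
R_inner film = 1/(h_i·A) = 1/(9.73×33) = 0.003114 K/W
R_cast iron = L/(kA) = 0.0056/(50.9×33) = 3.334×10^-6 K/W
R_cork board = L/(kA) = 0.06/(0.0533×33) = 0.03411 K/W
R_concrete block = L/(kA) = 0.07/(0.623×33) = 0.003405 K/W
R_total = 0.04063 K/W;  Q = ΔT/R_total = 37/0.04063 = 910.5 W
T_interface = T_inner − Q·ΣR(inner→interface) = 22 − 911×0.003114

T ≈ 19.2 °C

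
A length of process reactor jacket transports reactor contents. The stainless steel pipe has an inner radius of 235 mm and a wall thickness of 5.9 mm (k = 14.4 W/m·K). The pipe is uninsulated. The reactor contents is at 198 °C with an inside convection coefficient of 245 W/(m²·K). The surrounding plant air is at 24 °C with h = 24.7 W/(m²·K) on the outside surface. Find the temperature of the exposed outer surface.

Per-layer cylindrical resistances, series-summed:
R_inner film = 1/(h_i·2πr₁L) = 1/(245×2π×0.235×1) = 0.002764 K/W
R_stainless steel pipe wall = ln(240.9/235)/(2π×14.4×1) = 2.741×10^-4 K/W
R_outer film = 1/(h_o·2πr_oL) = 1/(24.7×2π×0.2409×1) = 0.02675 K/W
R_total = 0.02979 K/W
Q = ΔT/R_total = 174/0.02979
Q = 5840 W/m
T_interface = T_inner − Q·ΣR(inner→interface) = 198 − 5840×0.003038

T ≈ 180 °C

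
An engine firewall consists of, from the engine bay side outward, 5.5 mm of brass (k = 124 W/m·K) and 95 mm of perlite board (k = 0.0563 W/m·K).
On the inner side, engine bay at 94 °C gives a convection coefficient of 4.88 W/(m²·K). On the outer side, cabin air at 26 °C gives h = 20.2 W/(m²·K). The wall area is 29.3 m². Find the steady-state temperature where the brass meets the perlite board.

Series thermal resistances:
R_inner film = 1/(h_i·A) = 1/(4.88×29.3) = 0.006994 K/W
R_brass = L/(kA) = 0.0055/(124×29.3) = 1.514×10^-6 K/W
R_perlite board = L/(kA) = 0.095/(0.0563×29.3) = 0.05759 K/W
R_outer film = 1/(h_o·A) = 1/(20.2×29.3) = 0.00169 K/W
R_total = 0.06627 K/W;  Q = ΔT/R_total = 68/0.06627 = 1026 W
T_interface = T_inner − Q·ΣR(inner→interface) = 94 − 1030×0.006995

T ≈ 86.8 °C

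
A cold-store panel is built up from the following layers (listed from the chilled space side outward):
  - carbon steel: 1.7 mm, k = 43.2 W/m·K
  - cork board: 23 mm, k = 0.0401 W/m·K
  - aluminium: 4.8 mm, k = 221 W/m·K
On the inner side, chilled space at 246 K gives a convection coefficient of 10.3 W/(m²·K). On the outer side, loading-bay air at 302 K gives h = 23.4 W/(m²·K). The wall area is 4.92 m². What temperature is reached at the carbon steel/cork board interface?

T ≈ 254 K

Treating each layer as a thermal resistance in series:
R_inner film = 1/(h_i·A) = 1/(10.3×4.92) = 0.01973 K/W
R_carbon steel = L/(kA) = 0.0017/(43.2×4.92) = 7.998×10^-6 K/W
R_cork board = L/(kA) = 0.023/(0.0401×4.92) = 0.1166 K/W
R_aluminium = L/(kA) = 0.0048/(221×4.92) = 4.415×10^-6 K/W
R_outer film = 1/(h_o·A) = 1/(23.4×4.92) = 0.008686 K/W
R_total = 0.145 K/W;  Q = ΔT/R_total = 56/0.145 = 386.2 W
T_interface = T_inner + Q·ΣR(inner→interface) = 246 + 386×0.01974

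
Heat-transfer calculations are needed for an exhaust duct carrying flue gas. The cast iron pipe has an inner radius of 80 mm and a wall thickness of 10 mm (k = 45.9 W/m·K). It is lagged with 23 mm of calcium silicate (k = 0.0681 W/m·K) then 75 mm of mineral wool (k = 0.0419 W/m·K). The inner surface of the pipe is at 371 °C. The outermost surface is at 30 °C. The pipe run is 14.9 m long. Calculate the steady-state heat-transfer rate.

Treating each annulus and film as a series resistance:
R_cast iron pipe wall = ln(90/80)/(2π×45.9×14.9) = 2.741×10^-5 K/W
R_calcium silicate = ln(113/90)/(2π×0.0681×14.9) = 0.0357 K/W
R_mineral wool = ln(188/113)/(2π×0.0419×14.9) = 0.1298 K/W
R_total = 0.1655 K/W
Q = ΔT/R_total = 341/0.1655

Q ≈ 2060 W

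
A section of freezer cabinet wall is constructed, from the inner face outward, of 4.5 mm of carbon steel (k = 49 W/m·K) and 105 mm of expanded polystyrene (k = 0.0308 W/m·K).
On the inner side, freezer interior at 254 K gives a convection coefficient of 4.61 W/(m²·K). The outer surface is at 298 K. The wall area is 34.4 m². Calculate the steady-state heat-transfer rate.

Q ≈ 417 W

Thermal resistances in series:
R_inner film = 1/(h_i·A) = 1/(4.61×34.4) = 0.006306 K/W
R_carbon steel = L/(kA) = 0.0045/(49×34.4) = 2.67×10^-6 K/W
R_expanded polystyrene = L/(kA) = 0.105/(0.0308×34.4) = 0.0991 K/W
R_total = 0.1054 K/W
Q = ΔT / R_total = 44 / 0.1054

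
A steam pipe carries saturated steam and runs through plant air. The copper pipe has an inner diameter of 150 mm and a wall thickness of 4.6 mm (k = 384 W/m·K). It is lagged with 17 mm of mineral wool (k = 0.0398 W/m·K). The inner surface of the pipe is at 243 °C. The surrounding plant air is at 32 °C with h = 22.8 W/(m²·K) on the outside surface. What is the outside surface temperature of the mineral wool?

Per-layer cylindrical resistances, series-summed:
R_copper pipe wall = ln(79.6/75)/(2π×384×1) = 2.467×10^-5 K/W
R_mineral wool = ln(96.6/79.6)/(2π×0.0398×1) = 0.774 K/W
R_outer film = 1/(h_o·2πr_oL) = 1/(22.8×2π×0.0966×1) = 0.07226 K/W
R_total = 0.8463 K/W
Q = ΔT/R_total = 211/0.8463
Q = 249 W/m
T_interface = T_inner − Q·ΣR(inner→interface) = 243 − 249×0.7741

T ≈ 50 °C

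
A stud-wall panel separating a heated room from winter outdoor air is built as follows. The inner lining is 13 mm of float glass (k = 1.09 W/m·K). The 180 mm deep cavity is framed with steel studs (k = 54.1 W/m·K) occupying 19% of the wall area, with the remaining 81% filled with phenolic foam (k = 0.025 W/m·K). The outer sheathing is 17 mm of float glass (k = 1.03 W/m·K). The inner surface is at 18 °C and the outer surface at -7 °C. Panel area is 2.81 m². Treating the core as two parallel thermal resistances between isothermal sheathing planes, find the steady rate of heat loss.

Sheathing layers in series; stud and cavity paths in parallel between them.
R_inner = 0.013/(1.09×2.81) = 0.004244 K/W
R_stud  = 0.18/(54.1×0.19×2.81) = 0.006232 K/W
R_cav   = 0.18/(0.025×0.81×2.81) = 3.163 K/W
1/R_core = 1/R_stud + 1/R_cav → R_core = 0.00622 K/W
R_outer = 0.017/(1.03×2.81) = 0.005874 K/W
R_total = 0.01634 K/W
Q = ΔT/R_total = 25/0.01634

Q ≈ 1530 W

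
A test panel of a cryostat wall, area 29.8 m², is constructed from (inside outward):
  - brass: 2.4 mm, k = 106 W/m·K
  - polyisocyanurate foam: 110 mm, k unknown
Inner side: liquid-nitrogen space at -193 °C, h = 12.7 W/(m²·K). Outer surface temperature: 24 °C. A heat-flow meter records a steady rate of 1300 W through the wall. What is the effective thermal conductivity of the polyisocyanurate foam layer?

k ≈ 0.0225 W/(m·K)

Treating each layer as a thermal resistance in series:
R_inner film = 1/(h_i·A) = 1/(12.7×29.8) = 0.002642 K/W
R_brass = L/(kA) = 0.0024/(106×29.8) = 7.598×10^-7 K/W
Sum of known resistances R_other = 0.002643 K/W
Total R = ΔT/Q = 217/1300 = 0.1669 K/W
R_polyisocyanurate foam = R_total − R_other = 0.1643 K/W
k = L/(R·A) = 0.11/(0.1643×29.8)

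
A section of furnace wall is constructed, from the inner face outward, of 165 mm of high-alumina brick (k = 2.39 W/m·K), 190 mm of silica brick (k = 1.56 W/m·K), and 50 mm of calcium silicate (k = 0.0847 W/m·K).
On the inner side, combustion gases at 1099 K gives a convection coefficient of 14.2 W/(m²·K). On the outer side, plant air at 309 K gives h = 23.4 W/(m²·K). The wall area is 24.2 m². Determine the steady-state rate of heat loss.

Using the resistance-network approach (series):
R_inner film = 1/(h_i·A) = 1/(14.2×24.2) = 0.00291 K/W
R_high-alumina brick = L/(kA) = 0.165/(2.39×24.2) = 0.002853 K/W
R_silica brick = L/(kA) = 0.19/(1.56×24.2) = 0.005033 K/W
R_calcium silicate = L/(kA) = 0.05/(0.0847×24.2) = 0.02439 K/W
R_outer film = 1/(h_o·A) = 1/(23.4×24.2) = 0.001766 K/W
R_total = 0.03695 K/W
Q = ΔT / R_total = 790 / 0.03695

Q ≈ 21400 W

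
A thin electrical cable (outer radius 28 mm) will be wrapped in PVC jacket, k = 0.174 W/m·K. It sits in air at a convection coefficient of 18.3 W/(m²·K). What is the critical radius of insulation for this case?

r_cr ≈ 9.51 mm

For a cylinder r_cr = k/h = 0.174/18.3
r_cr = 9.51 mm; since the bare radius (28 mm) is above r_cr, any added insulation will reduce heat loss.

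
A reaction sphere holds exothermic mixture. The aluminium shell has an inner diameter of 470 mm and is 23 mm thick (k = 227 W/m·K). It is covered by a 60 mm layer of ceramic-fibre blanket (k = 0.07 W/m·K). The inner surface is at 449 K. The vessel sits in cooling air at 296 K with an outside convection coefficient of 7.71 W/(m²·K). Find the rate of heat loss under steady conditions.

Q ≈ 164 W

Radial (spherical) resistances in series:
R_aluminium shell = (1/0.235 − 1/0.258)/(4π×227) = 1.33×10^-4 K/W
R_ceramic-fibre blanket = (1/0.258 − 1/0.318)/(4π×0.07) = 0.8314 K/W
R_outer film = 1/(h·4πr_o²) = 1/(7.71×4π×0.318²) = 0.1021 K/W
R_total = 0.9336 K/W
Q = ΔT/R_total = 153/0.9336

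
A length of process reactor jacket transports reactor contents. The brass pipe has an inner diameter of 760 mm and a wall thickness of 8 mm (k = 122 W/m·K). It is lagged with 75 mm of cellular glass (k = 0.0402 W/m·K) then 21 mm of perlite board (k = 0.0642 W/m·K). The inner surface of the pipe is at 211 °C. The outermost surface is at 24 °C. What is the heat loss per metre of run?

q′ ≈ 231 W/m

Per-layer cylindrical resistances, series-summed:
R_brass pipe wall = ln(388/380)/(2π×122×1) = 2.718×10^-5 K/W
R_cellular glass = ln(463/388)/(2π×0.0402×1) = 0.6997 K/W
R_perlite board = ln(484/463)/(2π×0.0642×1) = 0.11 K/W
R_total = 0.8096 K/W
Q = ΔT/R_total = 187/0.8096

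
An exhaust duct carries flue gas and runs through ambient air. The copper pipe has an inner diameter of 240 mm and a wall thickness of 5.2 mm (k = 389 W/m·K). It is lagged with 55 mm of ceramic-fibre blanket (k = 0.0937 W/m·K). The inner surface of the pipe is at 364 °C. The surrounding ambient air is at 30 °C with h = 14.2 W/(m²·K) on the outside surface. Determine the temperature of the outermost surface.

Radial resistances (cylindrical: R_cond = ln(r_o/r_i)/(2πkL), R_conv = 1/(h·2πrL)):
R_copper pipe wall = ln(125.2/120)/(2π×389×1) = 1.736×10^-5 K/W
R_ceramic-fibre blanket = ln(180.2/125.2)/(2π×0.0937×1) = 0.6185 K/W
R_outer film = 1/(h_o·2πr_oL) = 1/(14.2×2π×0.1802×1) = 0.0622 K/W
R_total = 0.6808 K/W
Q = ΔT/R_total = 334/0.6808
Q = 491 W/m
T_interface = T_inner − Q·ΣR(inner→interface) = 364 − 491×0.6186

T ≈ 60.5 °C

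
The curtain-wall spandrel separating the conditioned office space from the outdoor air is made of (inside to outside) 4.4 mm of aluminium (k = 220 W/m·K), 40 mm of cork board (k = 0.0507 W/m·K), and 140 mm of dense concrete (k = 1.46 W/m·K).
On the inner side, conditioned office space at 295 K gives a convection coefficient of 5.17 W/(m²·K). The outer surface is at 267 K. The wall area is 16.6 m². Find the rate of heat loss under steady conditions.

Q ≈ 431 W

Using the resistance-network approach (series):
R_inner film = 1/(h_i·A) = 1/(5.17×16.6) = 0.01165 K/W
R_aluminium = L/(kA) = 0.0044/(220×16.6) = 1.205×10^-6 K/W
R_cork board = L/(kA) = 0.04/(0.0507×16.6) = 0.04753 K/W
R_dense concrete = L/(kA) = 0.14/(1.46×16.6) = 0.005777 K/W
R_total = 0.06496 K/W
Q = ΔT / R_total = 28 / 0.06496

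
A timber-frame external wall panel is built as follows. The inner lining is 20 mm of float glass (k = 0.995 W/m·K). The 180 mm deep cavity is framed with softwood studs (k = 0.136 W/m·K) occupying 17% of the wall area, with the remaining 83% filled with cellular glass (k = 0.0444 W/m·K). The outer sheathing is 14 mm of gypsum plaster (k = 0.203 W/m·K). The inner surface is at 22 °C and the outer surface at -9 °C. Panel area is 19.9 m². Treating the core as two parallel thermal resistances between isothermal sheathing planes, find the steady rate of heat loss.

Sheathing layers in series; stud and cavity paths in parallel between them.
R_inner = 0.02/(0.995×19.9) = 0.00101 K/W
R_stud  = 0.18/(0.136×0.17×19.9) = 0.3912 K/W
R_cav   = 0.18/(0.0444×0.83×19.9) = 0.2454 K/W
1/R_core = 1/R_stud + 1/R_cav → R_core = 0.1508 K/W
R_outer = 0.014/(0.203×19.9) = 0.003466 K/W
R_total = 0.1553 K/W
Q = ΔT/R_total = 31/0.1553

Q ≈ 200 W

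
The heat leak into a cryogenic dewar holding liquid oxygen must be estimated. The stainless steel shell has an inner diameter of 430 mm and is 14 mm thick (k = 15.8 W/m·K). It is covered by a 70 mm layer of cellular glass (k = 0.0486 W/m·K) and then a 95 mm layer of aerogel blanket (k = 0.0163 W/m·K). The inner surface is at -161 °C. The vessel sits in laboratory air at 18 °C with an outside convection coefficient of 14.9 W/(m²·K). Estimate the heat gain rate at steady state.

Radial (spherical) resistances in series:
R_stainless steel shell = (1/0.215 − 1/0.229)/(4π×15.8) = 0.001432 K/W
R_cellular glass = (1/0.229 − 1/0.299)/(4π×0.0486) = 1.674 K/W
R_aerogel blanket = (1/0.299 − 1/0.394)/(4π×0.0163) = 3.937 K/W
R_outer film = 1/(h·4πr_o²) = 1/(14.9×4π×0.394²) = 0.0344 K/W
R_total = 5.647 K/W
Q = ΔT/R_total = 179/5.647

Q ≈ 31.7 W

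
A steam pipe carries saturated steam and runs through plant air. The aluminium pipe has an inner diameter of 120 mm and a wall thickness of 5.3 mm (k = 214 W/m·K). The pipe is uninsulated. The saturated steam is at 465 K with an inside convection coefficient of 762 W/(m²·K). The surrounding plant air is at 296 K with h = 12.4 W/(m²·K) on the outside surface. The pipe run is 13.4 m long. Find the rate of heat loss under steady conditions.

Q ≈ 11300 W

Radial resistances (cylindrical: R_cond = ln(r_o/r_i)/(2πkL), R_conv = 1/(h·2πrL)):
R_inner film = 1/(h_i·2πr₁L) = 1/(762×2π×0.06×13.4) = 2.598×10^-4 K/W
R_aluminium pipe wall = ln(65.3/60)/(2π×214×13.4) = 4.698×10^-6 K/W
R_outer film = 1/(h_o·2πr_oL) = 1/(12.4×2π×0.0653×13.4) = 0.01467 K/W
R_total = 0.01493 K/W
Q = ΔT/R_total = 169/0.01493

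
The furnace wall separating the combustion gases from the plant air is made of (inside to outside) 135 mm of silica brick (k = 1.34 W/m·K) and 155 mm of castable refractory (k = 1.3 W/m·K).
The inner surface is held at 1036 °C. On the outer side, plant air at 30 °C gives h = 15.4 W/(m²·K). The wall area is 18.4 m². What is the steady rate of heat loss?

Q ≈ 65000 W

Series thermal resistances:
R_silica brick = L/(kA) = 0.135/(1.34×18.4) = 0.005475 K/W
R_castable refractory = L/(kA) = 0.155/(1.3×18.4) = 0.00648 K/W
R_outer film = 1/(h_o·A) = 1/(15.4×18.4) = 0.003529 K/W
R_total = 0.01548 K/W
Q = ΔT / R_total = 1006 / 0.01548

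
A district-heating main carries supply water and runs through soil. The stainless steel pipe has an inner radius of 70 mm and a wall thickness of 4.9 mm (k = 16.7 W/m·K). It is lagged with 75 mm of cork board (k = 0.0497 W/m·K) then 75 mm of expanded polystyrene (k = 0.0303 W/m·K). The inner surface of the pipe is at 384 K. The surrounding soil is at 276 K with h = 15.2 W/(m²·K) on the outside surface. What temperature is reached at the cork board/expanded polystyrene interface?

Treating each annulus and film as a series resistance:
R_stainless steel pipe wall = ln(74.9/70)/(2π×16.7×1) = 6.448×10^-4 K/W
R_cork board = ln(149.9/74.9)/(2π×0.0497×1) = 2.222 K/W
R_expanded polystyrene = ln(224.9/149.9)/(2π×0.0303×1) = 2.131 K/W
R_outer film = 1/(h_o·2πr_oL) = 1/(15.2×2π×0.2249×1) = 0.04656 K/W
R_total = 4.4 K/W
Q = ΔT/R_total = 108/4.4
Q = 24.5 W/m
T_interface = T_inner − Q·ΣR(inner→interface) = 384 − 24.5×2.222

T ≈ 329 K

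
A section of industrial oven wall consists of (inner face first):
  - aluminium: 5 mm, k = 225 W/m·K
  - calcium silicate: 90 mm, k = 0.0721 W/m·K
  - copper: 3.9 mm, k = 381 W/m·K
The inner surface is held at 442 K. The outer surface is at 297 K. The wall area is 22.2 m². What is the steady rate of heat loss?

Thermal resistances in series:
R_aluminium = L/(kA) = 0.005/(225×22.2) = 1.001×10^-6 K/W
R_calcium silicate = L/(kA) = 0.09/(0.0721×22.2) = 0.05623 K/W
R_copper = L/(kA) = 0.0039/(381×22.2) = 4.611×10^-7 K/W
R_total = 0.05623 K/W
Q = ΔT / R_total = 145 / 0.05623

Q ≈ 2580 W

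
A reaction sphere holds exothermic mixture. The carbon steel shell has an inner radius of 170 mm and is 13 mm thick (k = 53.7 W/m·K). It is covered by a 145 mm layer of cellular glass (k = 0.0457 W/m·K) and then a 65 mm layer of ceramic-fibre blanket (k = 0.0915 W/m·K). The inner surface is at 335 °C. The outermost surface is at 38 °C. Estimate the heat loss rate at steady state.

Q ≈ 63.9 W

Each spherical layer contributes R = (1/r_i − 1/r_o)/(4πk):
R_carbon steel shell = (1/0.17 − 1/0.183)/(4π×53.7) = 6.192×10^-4 K/W
R_cellular glass = (1/0.183 − 1/0.328)/(4π×0.0457) = 4.206 K/W
R_ceramic-fibre blanket = (1/0.328 − 1/0.393)/(4π×0.0915) = 0.4385 K/W
R_total = 4.646 K/W
Q = ΔT/R_total = 297/4.646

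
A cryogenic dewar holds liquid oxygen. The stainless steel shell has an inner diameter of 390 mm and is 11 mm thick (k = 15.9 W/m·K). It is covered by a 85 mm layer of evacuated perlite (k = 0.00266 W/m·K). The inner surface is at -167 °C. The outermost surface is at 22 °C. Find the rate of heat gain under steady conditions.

Each spherical layer contributes R = (1/r_i − 1/r_o)/(4πk):
R_stainless steel shell = (1/0.195 − 1/0.206)/(4π×15.9) = 0.001371 K/W
R_evacuated perlite = (1/0.206 − 1/0.291)/(4π×0.00266) = 42.42 K/W
R_total = 42.42 K/W
Q = ΔT/R_total = 189/42.42

Q ≈ 4.46 W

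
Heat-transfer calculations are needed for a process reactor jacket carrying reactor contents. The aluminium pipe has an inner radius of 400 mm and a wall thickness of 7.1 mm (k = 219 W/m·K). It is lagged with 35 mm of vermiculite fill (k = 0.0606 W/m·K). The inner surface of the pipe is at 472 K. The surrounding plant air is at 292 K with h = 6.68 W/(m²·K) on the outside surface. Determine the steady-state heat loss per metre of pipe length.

Radial resistances (cylindrical: R_cond = ln(r_o/r_i)/(2πkL), R_conv = 1/(h·2πrL)):
R_aluminium pipe wall = ln(407.1/400)/(2π×219×1) = 1.279×10^-5 K/W
R_vermiculite fill = ln(442.1/407.1)/(2π×0.0606×1) = 0.2166 K/W
R_outer film = 1/(h_o·2πr_oL) = 1/(6.68×2π×0.4421×1) = 0.05389 K/W
R_total = 0.2705 K/W
Q = ΔT/R_total = 180/0.2705

q′ ≈ 665 W/m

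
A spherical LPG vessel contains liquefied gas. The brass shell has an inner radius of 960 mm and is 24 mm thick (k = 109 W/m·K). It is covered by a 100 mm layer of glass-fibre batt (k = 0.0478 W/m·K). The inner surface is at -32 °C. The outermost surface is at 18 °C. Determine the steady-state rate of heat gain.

Q ≈ 320 W

For a spherical shell R = (1/r₁ − 1/r₂)/(4πk); film R = 1/(h·4πr²). In series:
R_brass shell = (1/0.96 − 1/0.984)/(4π×109) = 1.855×10^-5 K/W
R_glass-fibre batt = (1/0.984 − 1/1.084)/(4π×0.0478) = 0.1561 K/W
R_total = 0.1561 K/W
Q = ΔT/R_total = 50/0.1561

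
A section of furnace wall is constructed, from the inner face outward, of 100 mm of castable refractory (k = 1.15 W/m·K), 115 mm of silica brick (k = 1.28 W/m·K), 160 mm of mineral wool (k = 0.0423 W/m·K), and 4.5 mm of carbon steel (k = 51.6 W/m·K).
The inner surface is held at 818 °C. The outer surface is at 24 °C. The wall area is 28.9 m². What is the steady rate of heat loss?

Thermal resistances in series:
R_castable refractory = L/(kA) = 0.1/(1.15×28.9) = 0.003009 K/W
R_silica brick = L/(kA) = 0.115/(1.28×28.9) = 0.003109 K/W
R_mineral wool = L/(kA) = 0.16/(0.0423×28.9) = 0.1309 K/W
R_carbon steel = L/(kA) = 0.0045/(51.6×28.9) = 3.018×10^-6 K/W
R_total = 0.137 K/W
Q = ΔT / R_total = 794 / 0.137

Q ≈ 5800 W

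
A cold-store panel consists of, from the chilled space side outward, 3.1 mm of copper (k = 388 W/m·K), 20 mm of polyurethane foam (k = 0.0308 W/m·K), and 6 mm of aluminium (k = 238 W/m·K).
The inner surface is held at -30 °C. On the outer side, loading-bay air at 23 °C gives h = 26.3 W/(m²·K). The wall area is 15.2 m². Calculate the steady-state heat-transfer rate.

Q ≈ 1170 W

Using the resistance-network approach (series):
R_copper = L/(kA) = 0.0031/(388×15.2) = 5.256×10^-7 K/W
R_polyurethane foam = L/(kA) = 0.02/(0.0308×15.2) = 0.04272 K/W
R_aluminium = L/(kA) = 0.006/(238×15.2) = 1.659×10^-6 K/W
R_outer film = 1/(h_o·A) = 1/(26.3×15.2) = 0.002502 K/W
R_total = 0.04522 K/W
Q = ΔT / R_total = 53 / 0.04522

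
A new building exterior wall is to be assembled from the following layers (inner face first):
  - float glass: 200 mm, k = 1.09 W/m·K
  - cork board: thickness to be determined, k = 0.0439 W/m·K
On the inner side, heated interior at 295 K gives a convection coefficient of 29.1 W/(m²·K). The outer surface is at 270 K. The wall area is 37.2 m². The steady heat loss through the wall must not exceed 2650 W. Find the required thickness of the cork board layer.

Treating each layer as a thermal resistance in series:
R_inner film = 1/(h_i·A) = 1/(29.1×37.2) = 9.238×10^-4 K/W
R_float glass = L/(kA) = 0.2/(1.09×37.2) = 0.004932 K/W
Sum of the known resistances R_other = 0.005856 K/W
Required total resistance R_tot = ΔT/Q_allow = 25/2650 = 0.009434 K/W
R_cork board = R_tot − R_other = 0.003578 K/W
L = R·k·A = 0.003578×0.0439×37.2

L ≈ 5.84 mm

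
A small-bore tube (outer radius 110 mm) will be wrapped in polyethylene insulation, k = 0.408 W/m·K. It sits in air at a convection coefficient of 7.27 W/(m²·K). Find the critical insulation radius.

r_cr ≈ 56.1 mm

For a cylinder r_cr = k/h = 0.408/7.27
r_cr = 56.1 mm; since the bare radius (110 mm) is above r_cr, any added insulation will reduce heat loss.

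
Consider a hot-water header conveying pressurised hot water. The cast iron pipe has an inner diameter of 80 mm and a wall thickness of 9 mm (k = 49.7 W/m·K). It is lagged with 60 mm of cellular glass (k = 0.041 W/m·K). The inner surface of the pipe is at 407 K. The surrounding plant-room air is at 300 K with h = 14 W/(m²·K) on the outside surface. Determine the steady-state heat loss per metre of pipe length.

Per-layer cylindrical resistances, series-summed:
R_cast iron pipe wall = ln(49/40)/(2π×49.7×1) = 6.499×10^-4 K/W
R_cellular glass = ln(109/49)/(2π×0.041×1) = 3.104 K/W
R_outer film = 1/(h_o·2πr_oL) = 1/(14×2π×0.109×1) = 0.1043 K/W
R_total = 3.209 K/W
Q = ΔT/R_total = 107/3.209

q′ ≈ 33.3 W/m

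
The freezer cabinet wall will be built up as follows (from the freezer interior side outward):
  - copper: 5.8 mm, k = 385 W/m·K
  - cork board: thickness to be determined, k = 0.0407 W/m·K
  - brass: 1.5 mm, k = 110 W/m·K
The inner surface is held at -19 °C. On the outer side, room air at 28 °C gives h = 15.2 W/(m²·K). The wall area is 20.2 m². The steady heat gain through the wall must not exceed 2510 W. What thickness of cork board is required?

Treating each layer as a thermal resistance in series:
R_copper = L/(kA) = 0.0058/(385×20.2) = 7.458×10^-7 K/W
R_brass = L/(kA) = 0.0015/(110×20.2) = 6.751×10^-7 K/W
R_outer film = 1/(h_o·A) = 1/(15.2×20.2) = 0.003257 K/W
Sum of the known resistances R_other = 0.003258 K/W
Required total resistance R_tot = ΔT/Q_allow = 47/2510 = 0.01873 K/W
R_cork board = R_tot − R_other = 0.01547 K/W
L = R·k·A = 0.01547×0.0407×20.2

L ≈ 12.7 mm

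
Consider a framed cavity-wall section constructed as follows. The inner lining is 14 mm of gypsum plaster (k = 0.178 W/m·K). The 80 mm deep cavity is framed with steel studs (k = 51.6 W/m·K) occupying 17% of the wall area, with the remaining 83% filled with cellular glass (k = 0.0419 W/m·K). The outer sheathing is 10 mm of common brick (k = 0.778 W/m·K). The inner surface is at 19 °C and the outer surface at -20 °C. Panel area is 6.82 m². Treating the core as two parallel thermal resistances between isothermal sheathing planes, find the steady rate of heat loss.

Sheathing layers in series; stud and cavity paths in parallel between them.
R_inner = 0.014/(0.178×6.82) = 0.01153 K/W
R_stud  = 0.08/(51.6×0.17×6.82) = 0.001337 K/W
R_cav   = 0.08/(0.0419×0.83×6.82) = 0.3373 K/W
1/R_core = 1/R_stud + 1/R_cav → R_core = 0.001332 K/W
R_outer = 0.01/(0.778×6.82) = 0.001885 K/W
R_total = 0.01475 K/W
Q = ΔT/R_total = 39/0.01475

Q ≈ 2640 W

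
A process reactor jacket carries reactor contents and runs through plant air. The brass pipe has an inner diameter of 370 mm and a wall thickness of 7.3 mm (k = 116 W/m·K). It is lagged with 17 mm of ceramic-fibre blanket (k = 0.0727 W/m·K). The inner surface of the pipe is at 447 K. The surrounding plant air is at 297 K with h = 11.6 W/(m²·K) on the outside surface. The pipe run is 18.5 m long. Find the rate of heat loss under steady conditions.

Cylindrical conduction, so R = ln(r₂/r₁)/(2πkL) per layer, in series:
R_brass pipe wall = ln(192.3/185)/(2π×116×18.5) = 2.87×10^-6 K/W
R_ceramic-fibre blanket = ln(209.3/192.3)/(2π×0.0727×18.5) = 0.01002 K/W
R_outer film = 1/(h_o·2πr_oL) = 1/(11.6×2π×0.2093×18.5) = 0.003543 K/W
R_total = 0.01357 K/W
Q = ΔT/R_total = 150/0.01357

Q ≈ 11100 W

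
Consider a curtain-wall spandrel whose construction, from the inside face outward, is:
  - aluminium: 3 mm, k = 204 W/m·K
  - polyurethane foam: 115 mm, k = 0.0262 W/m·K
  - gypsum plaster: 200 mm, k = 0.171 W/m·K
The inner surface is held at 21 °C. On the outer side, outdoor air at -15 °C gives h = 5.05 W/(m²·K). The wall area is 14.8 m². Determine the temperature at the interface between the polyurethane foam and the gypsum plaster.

T ≈ -6.45 °C

Treating each layer as a thermal resistance in series:
R_aluminium = L/(kA) = 0.003/(204×14.8) = 9.936×10^-7 K/W
R_polyurethane foam = L/(kA) = 0.115/(0.0262×14.8) = 0.2966 K/W
R_gypsum plaster = L/(kA) = 0.2/(0.171×14.8) = 0.07903 K/W
R_outer film = 1/(h_o·A) = 1/(5.05×14.8) = 0.01338 K/W
R_total = 0.389 K/W;  Q = ΔT/R_total = 36/0.389 = 92.55 W
T_interface = T_inner − Q·ΣR(inner→interface) = 21 − 92.5×0.2966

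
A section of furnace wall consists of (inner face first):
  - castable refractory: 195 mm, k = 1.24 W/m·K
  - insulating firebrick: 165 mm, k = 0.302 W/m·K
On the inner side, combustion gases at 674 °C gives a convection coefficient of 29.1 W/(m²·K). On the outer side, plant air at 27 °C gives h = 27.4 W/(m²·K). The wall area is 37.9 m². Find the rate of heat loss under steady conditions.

Thermal resistances in series:
R_inner film = 1/(h_i·A) = 1/(29.1×37.9) = 9.067×10^-4 K/W
R_castable refractory = L/(kA) = 0.195/(1.24×37.9) = 0.004149 K/W
R_insulating firebrick = L/(kA) = 0.165/(0.302×37.9) = 0.01442 K/W
R_outer film = 1/(h_o·A) = 1/(27.4×37.9) = 9.63×10^-4 K/W
R_total = 0.02043 K/W
Q = ΔT / R_total = 647 / 0.02043

Q ≈ 31700 W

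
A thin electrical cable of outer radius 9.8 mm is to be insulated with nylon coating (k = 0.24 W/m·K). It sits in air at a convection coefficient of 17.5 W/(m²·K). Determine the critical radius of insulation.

r_cr ≈ 13.7 mm

For a cylinder r_cr = k/h = 0.24/17.5
r_cr = 13.7 mm; since the bare radius (9.8 mm) is below r_cr, adding a thin layer of insulation will *increase* heat loss.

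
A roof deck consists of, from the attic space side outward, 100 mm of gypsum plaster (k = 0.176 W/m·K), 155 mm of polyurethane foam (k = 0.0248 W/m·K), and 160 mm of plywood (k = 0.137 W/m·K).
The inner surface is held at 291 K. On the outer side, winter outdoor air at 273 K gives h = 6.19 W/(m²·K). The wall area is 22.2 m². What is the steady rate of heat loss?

Q ≈ 49 W

Series thermal resistances:
R_gypsum plaster = L/(kA) = 0.1/(0.176×22.2) = 0.02559 K/W
R_polyurethane foam = L/(kA) = 0.155/(0.0248×22.2) = 0.2815 K/W
R_plywood = L/(kA) = 0.16/(0.137×22.2) = 0.05261 K/W
R_outer film = 1/(h_o·A) = 1/(6.19×22.2) = 0.007277 K/W
R_total = 0.367 K/W
Q = ΔT / R_total = 18 / 0.367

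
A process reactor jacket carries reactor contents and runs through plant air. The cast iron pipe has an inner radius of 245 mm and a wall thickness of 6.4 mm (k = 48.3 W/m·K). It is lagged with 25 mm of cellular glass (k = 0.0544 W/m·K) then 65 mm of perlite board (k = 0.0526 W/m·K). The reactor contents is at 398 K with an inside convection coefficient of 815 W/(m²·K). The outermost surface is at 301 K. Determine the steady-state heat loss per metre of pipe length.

Treating each annulus and film as a series resistance:
R_inner film = 1/(h_i·2πr₁L) = 1/(815×2π×0.245×1) = 7.971×10^-4 K/W
R_cast iron pipe wall = ln(251.4/245)/(2π×48.3×1) = 8.497×10^-5 K/W
R_cellular glass = ln(276.4/251.4)/(2π×0.0544×1) = 0.2774 K/W
R_perlite board = ln(341.4/276.4)/(2π×0.0526×1) = 0.6391 K/W
R_total = 0.9173 K/W
Q = ΔT/R_total = 97/0.9173

q′ ≈ 106 W/m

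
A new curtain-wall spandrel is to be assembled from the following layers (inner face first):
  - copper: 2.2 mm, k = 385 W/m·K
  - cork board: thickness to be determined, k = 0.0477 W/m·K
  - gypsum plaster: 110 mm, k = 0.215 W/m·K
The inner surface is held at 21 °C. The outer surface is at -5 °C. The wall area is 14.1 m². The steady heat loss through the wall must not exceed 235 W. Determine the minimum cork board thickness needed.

L ≈ 50 mm

Model the wall as resistances in series:
R_copper = L/(kA) = 0.0022/(385×14.1) = 4.053×10^-7 K/W
R_gypsum plaster = L/(kA) = 0.11/(0.215×14.1) = 0.03629 K/W
Sum of the known resistances R_other = 0.03629 K/W
Required total resistance R_tot = ΔT/Q_allow = 26/235 = 0.1106 K/W
R_cork board = R_tot − R_other = 0.07435 K/W
L = R·k·A = 0.07435×0.0477×14.1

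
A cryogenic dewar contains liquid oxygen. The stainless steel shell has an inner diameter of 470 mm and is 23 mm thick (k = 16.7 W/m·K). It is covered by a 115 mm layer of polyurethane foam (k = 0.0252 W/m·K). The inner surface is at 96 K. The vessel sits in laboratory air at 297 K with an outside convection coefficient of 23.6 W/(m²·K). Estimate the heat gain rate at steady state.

Each spherical layer contributes R = (1/r_i − 1/r_o)/(4πk):
R_stainless steel shell = (1/0.235 − 1/0.258)/(4π×16.7) = 0.001808 K/W
R_polyurethane foam = (1/0.258 − 1/0.373)/(4π×0.0252) = 3.774 K/W
R_outer film = 1/(h·4πr_o²) = 1/(23.6×4π×0.373²) = 0.02424 K/W
R_total = 3.8 K/W
Q = ΔT/R_total = 201/3.8

Q ≈ 52.9 W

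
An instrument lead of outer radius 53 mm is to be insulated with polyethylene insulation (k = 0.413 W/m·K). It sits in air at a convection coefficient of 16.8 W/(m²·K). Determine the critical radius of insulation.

r_cr ≈ 24.6 mm

For a cylinder r_cr = k/h = 0.413/16.8
r_cr = 24.6 mm; since the bare radius (53 mm) is above r_cr, any added insulation will reduce heat loss.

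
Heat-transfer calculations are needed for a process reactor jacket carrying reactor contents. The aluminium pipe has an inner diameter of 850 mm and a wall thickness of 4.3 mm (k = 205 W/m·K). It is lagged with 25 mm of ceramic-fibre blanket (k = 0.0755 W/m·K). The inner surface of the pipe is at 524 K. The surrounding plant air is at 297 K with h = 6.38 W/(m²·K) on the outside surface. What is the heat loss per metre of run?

For a radial system each layer contributes R = ln(r_out/r_in)/(2πkL); films add R = 1/(hA).
R_aluminium pipe wall = ln(429.3/425)/(2π×205×1) = 7.816×10^-6 K/W
R_ceramic-fibre blanket = ln(454.3/429.3)/(2π×0.0755×1) = 0.1193 K/W
R_outer film = 1/(h_o·2πr_oL) = 1/(6.38×2π×0.4543×1) = 0.05491 K/W
R_total = 0.1742 K/W
Q = ΔT/R_total = 227/0.1742

q′ ≈ 1300 W/m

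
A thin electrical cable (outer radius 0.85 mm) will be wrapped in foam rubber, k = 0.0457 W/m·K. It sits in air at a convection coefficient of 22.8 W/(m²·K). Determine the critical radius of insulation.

r_cr ≈ 2 mm

For a cylinder r_cr = k/h = 0.0457/22.8
r_cr = 2 mm; since the bare radius (0.85 mm) is below r_cr, adding a thin layer of insulation will *increase* heat loss.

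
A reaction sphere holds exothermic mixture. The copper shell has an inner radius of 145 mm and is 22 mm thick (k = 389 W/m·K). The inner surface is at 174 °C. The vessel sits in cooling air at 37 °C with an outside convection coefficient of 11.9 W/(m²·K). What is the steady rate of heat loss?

Q ≈ 571 W

Radial (spherical) resistances in series:
R_copper shell = (1/0.145 − 1/0.167)/(4π×389) = 1.859×10^-4 K/W
R_outer film = 1/(h·4πr_o²) = 1/(11.9×4π×0.167²) = 0.2398 K/W
R_total = 0.24 K/W
Q = ΔT/R_total = 137/0.24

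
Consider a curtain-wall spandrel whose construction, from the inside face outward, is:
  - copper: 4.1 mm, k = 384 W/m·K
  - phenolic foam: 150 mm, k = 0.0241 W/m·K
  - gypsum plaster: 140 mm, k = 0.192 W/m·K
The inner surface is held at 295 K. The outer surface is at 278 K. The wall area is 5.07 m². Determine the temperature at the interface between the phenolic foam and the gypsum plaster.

Using the resistance-network approach (series):
R_copper = L/(kA) = 0.0041/(384×5.07) = 2.106×10^-6 K/W
R_phenolic foam = L/(kA) = 0.15/(0.0241×5.07) = 1.228 K/W
R_gypsum plaster = L/(kA) = 0.14/(0.192×5.07) = 0.1438 K/W
R_total = 1.371 K/W;  Q = ΔT/R_total = 17/1.371 = 12.4 W
T_interface = T_inner − Q·ΣR(inner→interface) = 295 − 12.4×1.228

T ≈ 280 K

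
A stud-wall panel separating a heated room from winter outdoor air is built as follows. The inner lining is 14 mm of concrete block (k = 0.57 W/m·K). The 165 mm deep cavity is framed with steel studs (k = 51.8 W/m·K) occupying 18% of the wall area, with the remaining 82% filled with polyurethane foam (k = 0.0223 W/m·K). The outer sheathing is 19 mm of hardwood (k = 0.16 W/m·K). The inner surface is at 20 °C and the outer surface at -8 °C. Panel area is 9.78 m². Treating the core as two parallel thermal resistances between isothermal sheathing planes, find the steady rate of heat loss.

Q ≈ 1700 W

Sheathing layers in series; stud and cavity paths in parallel between them.
R_inner = 0.014/(0.57×9.78) = 0.002511 K/W
R_stud  = 0.165/(51.8×0.18×9.78) = 0.001809 K/W
R_cav   = 0.165/(0.0223×0.82×9.78) = 0.9226 K/W
1/R_core = 1/R_stud + 1/R_cav → R_core = 0.001806 K/W
R_outer = 0.019/(0.16×9.78) = 0.01214 K/W
R_total = 0.01646 K/W
Q = ΔT/R_total = 28/0.01646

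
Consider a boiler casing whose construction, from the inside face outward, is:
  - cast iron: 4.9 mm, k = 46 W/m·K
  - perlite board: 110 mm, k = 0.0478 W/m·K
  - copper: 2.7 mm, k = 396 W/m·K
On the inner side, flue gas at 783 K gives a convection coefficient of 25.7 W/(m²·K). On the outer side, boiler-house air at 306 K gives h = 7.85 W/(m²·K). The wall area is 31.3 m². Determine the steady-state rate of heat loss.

Treating each layer as a thermal resistance in series:
R_inner film = 1/(h_i·A) = 1/(25.7×31.3) = 0.001243 K/W
R_cast iron = L/(kA) = 0.0049/(46×31.3) = 3.403×10^-6 K/W
R_perlite board = L/(kA) = 0.11/(0.0478×31.3) = 0.07352 K/W
R_copper = L/(kA) = 0.0027/(396×31.3) = 2.178×10^-7 K/W
R_outer film = 1/(h_o·A) = 1/(7.85×31.3) = 0.00407 K/W
R_total = 0.07884 K/W
Q = ΔT / R_total = 477 / 0.07884

Q ≈ 6050 W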